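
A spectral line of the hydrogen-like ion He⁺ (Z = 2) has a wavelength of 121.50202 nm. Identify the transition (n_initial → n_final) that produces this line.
n = 4 → n = 2

First, find the photon energy from the wavelength (hc = 1239.84 eV·nm):
E = hc/λ = 1239.84 eV·nm / 121.50202 nm = 10.204275 eV

The energy levels of He⁺ satisfy E_n = -13.6057 × 2² / n² eV, so an emission n_i → n_f releases
ΔE = 13.6057 × 2² × (1/n_f² − 1/n_i²) eV.

Setting ΔE equal to the photon energy:
1/n_f² − 1/n_i² = 10.204275 / (13.6057 × 2²) = 0.18750000

Since 1/n_i² must be positive, we need 1/n_f² > 0.18750000, i.e. n_f ≤ 2. For each allowed n_f, solve n_i = (1/n_f² − 0.18750000)^(−1/2) and check whether it is a whole number:
  n_f = 1: 1/n_i² = 1.00000000 − 0.18750000 = 0.81250000 → n_i = 1.109  (not an integer) ✗
  n_f = 2: 1/n_i² = 0.25000000 − 0.18750000 = 0.06250000 → n_i = 4.000  → integer, n_i = 4 ✓

Only n_f = 2 gives an integer upper level, n_i = 4.

The transition is from n = 4 to n = 2 (emission).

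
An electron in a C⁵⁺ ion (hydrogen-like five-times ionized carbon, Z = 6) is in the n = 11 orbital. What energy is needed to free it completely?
4.0480 eV

The ionization energy is the energy needed to remove the electron completely (n → ∞).

For a hydrogen-like ion with Z = 6, E_n = -13.6057 Z² / n² eV.

At n = 11: E_11 = -13.6057 × 6² / 11² = -4.0479769 eV
At n = ∞: E_∞ = 0 eV

Ionization energy = E_∞ - E_11 = 0 - (-4.0479769) = 4.0479769 eV
Ionization energy ≈ 4.0480 eV

This is also called the binding energy of the electron in state n = 11.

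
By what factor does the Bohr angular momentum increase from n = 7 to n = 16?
2.2857

In the Bohr model, L_n = nℏ, so the ratio is purely the ratio of quantum numbers:

L_16/L_7 = 16ℏ / 7ℏ = 16/7 = 2.2857

The angular momentum scales linearly with n.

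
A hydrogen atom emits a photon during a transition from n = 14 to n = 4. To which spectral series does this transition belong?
Brackett series

The spectral series in hydrogen are named based on the final (lower) energy level:
- Lyman series: n_final = 1 (ultraviolet)
- Balmer series: n_final = 2 (visible/near-UV)
- Paschen series: n_final = 3 (infrared)
- Brackett series: n_final = 4 (infrared)
- Pfund series: n_final = 5 (far infrared)

Since this transition ends at n = 4, it belongs to the Brackett series.

For reference, this 14 → 4 line has photon energy
ΔE = 13.6057 eV × (1/4² - 1/14²) = 0.78093941 eV,
corresponding to wavelength λ = hc/ΔE = 1239.84 eV·nm / 0.78093941 eV = 1587.63 nm in the infrared region.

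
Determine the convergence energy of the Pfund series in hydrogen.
0.544 eV

The series limit corresponds to the transition from n = ∞ to n = 5.
This is the highest energy (shortest wavelength) transition in the Pfund series.

E_∞ = 0 eV
E_5 = -13.6057 / 5² = -0.544 eV

Energy at series limit:
ΔE = E_∞ - E_5 = 0 - (-0.544) = 0.544 eV

This energy equals the ionization energy from the n = 5 state of hydrogen.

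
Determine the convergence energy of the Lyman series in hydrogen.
13.60570 eV

The series limit corresponds to the transition from n = ∞ to n = 1.
This is the highest energy (shortest wavelength) transition in the Lyman series.

E_∞ = 0 eV
E_1 = -13.6057 / 1² = -13.60570 eV

Energy at series limit:
ΔE = E_∞ - E_1 = 0 - (-13.60570) = 13.60570 eV

This energy equals the ionization energy from the n = 1 state of hydrogen.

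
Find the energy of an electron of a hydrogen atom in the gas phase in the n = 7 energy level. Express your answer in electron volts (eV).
-0.278 eV

The energy levels of a hydrogen-like atom are given by:
E_n = -13.6057 eV / n²

For n = 7:
E_7 = -13.6057 eV / 7²
E_7 = -13.6057 eV / 49
E_7 = -0.278 eV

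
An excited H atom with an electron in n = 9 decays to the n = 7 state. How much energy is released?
0.10970 eV

The energy levels are E_n = -13.6057 eV / n².

Energy at n = 9: E_9 = -13.6057 / 9² = -0.16797160 eV
Energy at n = 7: E_7 = -13.6057 / 7² = -0.27766735 eV

For emission (electron falling to lower state), the photon energy is:
E_photon = E_9 - E_7 = |-0.16797160 - (-0.27766735)|
E_photon = 0.10970 eV

This energy is carried away by the emitted photon.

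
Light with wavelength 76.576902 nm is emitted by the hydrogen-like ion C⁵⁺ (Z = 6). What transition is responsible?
n = 12 → n = 5

First, find the photon energy from the wavelength (hc = 1239.84 eV·nm):
E = hc/λ = 1239.84 eV·nm / 76.576902 nm = 16.190783 eV

The energy levels of C⁵⁺ satisfy E_n = -13.6057 × 6² / n² eV, so an emission n_i → n_f releases
ΔE = 13.6057 × 6² × (1/n_f² − 1/n_i²) eV.

Setting ΔE equal to the photon energy:
1/n_f² − 1/n_i² = 16.190783 / (13.6057 × 6²) = 0.033055556

Since 1/n_i² must be positive, we need 1/n_f² > 0.033055556, i.e. n_f ≤ 5. For each allowed n_f, solve n_i = (1/n_f² − 0.033055556)^(−1/2) and check whether it is a whole number:
  n_f = 1: 1/n_i² = 1.000000000 − 0.033055556 = 0.966944444 → n_i = 1.017  (not an integer) ✗
  n_f = 2: 1/n_i² = 0.250000000 − 0.033055556 = 0.216944444 → n_i = 2.147  (not an integer) ✗
  n_f = 3: 1/n_i² = 0.111111111 − 0.033055556 = 0.078055555 → n_i = 3.579  (not an integer) ✗
  n_f = 4: 1/n_i² = 0.062500000 − 0.033055556 = 0.029444444 → n_i = 5.828  (not an integer) ✗
  n_f = 5: 1/n_i² = 0.040000000 − 0.033055556 = 0.006944444 → n_i = 12.000  → integer, n_i = 12 ✓

Only n_f = 5 gives an integer upper level, n_i = 12.

The transition is from n = 12 to n = 5 (emission).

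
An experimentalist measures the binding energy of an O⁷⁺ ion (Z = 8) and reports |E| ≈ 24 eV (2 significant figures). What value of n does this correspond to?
n = 6

The exact energy levels follow E_n = -13.6057 Z² / n² eV with Z = 8.

The measured value (-24 eV) is reported to only 2 significant figures, so we must test candidate n values and see which one matches to that precision.

Candidate energies:
  n = 4:  E = -13.6057 × 8² / 4² = -54.42280 eV
  n = 5:  E = -13.6057 × 8² / 5² = -34.83059 eV
  n = 6:  E = -13.6057 × 8² / 6² = -24.18791 eV  ← matches
  n = 7:  E = -13.6057 × 8² / 7² = -17.77071 eV
  n = 8:  E = -13.6057 × 8² / 8² = -13.60570 eV

Checking against the measurement of -24 eV (2 sig figs), only n = 6 agrees:
E_6 = -24.18791 eV, which rounds to -24 eV ✓

Therefore n = 6.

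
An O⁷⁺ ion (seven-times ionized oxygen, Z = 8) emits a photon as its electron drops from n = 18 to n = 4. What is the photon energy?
51.735 eV

The energy levels are E_n = -13.6057 Z² eV / n².

Energy at n = 18: E_18 = -13.6057 × 8² / 18² = -2.687546 eV
Energy at n = 4: E_4 = -13.6057 × 8² / 4² = -54.422800 eV

For emission (electron falling to lower state), the photon energy is:
E_photon = E_18 - E_4 = |-2.687546 - (-54.422800)|
E_photon = 51.735 eV

This energy is carried away by the emitted photon.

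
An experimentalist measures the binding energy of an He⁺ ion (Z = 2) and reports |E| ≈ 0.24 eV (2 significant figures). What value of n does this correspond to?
n = 15

The exact energy levels follow E_n = -13.6057 Z² / n² eV with Z = 2.

The measured value (-0.24 eV) is reported to only 2 significant figures, so we must test candidate n values and see which one matches to that precision.

Candidate energies:
  n = 13:  E = -13.6057 × 2² / 13² = -0.322028 eV
  n = 14:  E = -13.6057 × 2² / 14² = -0.277667 eV
  n = 15:  E = -13.6057 × 2² / 15² = -0.241879 eV  ← matches
  n = 16:  E = -13.6057 × 2² / 16² = -0.212589 eV
  n = 17:  E = -13.6057 × 2² / 17² = -0.188314 eV

Checking against the measurement of -0.24 eV (2 sig figs), only n = 15 agrees:
E_15 = -0.241879 eV, which rounds to -0.24 eV ✓

Therefore n = 15.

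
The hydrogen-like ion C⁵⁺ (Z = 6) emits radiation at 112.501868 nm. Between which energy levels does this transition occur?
n = 5 → n = 4

First, find the photon energy from the wavelength (hc = 1239.84 eV·nm):
E = hc/λ = 1239.84 eV·nm / 112.501868 nm = 11.020617 eV

The energy levels of C⁵⁺ satisfy E_n = -13.6057 × 6² / n² eV, so an emission n_i → n_f releases
ΔE = 13.6057 × 6² × (1/n_f² − 1/n_i²) eV.

Setting ΔE equal to the photon energy:
1/n_f² − 1/n_i² = 11.020617 / (13.6057 × 6²) = 0.022500000

Since 1/n_i² must be positive, we need 1/n_f² > 0.022500000, i.e. n_f ≤ 6. For each allowed n_f, solve n_i = (1/n_f² − 0.022500000)^(−1/2) and check whether it is a whole number:
  n_f = 1: 1/n_i² = 1.000000000 − 0.022500000 = 0.977500000 → n_i = 1.011  (not an integer) ✗
  n_f = 2: 1/n_i² = 0.250000000 − 0.022500000 = 0.227500000 → n_i = 2.097  (not an integer) ✗
  n_f = 3: 1/n_i² = 0.111111111 − 0.022500000 = 0.088611111 → n_i = 3.359  (not an integer) ✗
  n_f = 4: 1/n_i² = 0.062500000 − 0.022500000 = 0.040000000 → n_i = 5.000  → integer, n_i = 5 ✓
  n_f = 5: 1/n_i² = 0.040000000 − 0.022500000 = 0.017500000 → n_i = 7.559  (not an integer) ✗
  n_f = 6: 1/n_i² = 0.027777778 − 0.022500000 = 0.005277778 → n_i = 13.765  (not an integer) ✗

Only n_f = 4 gives an integer upper level, n_i = 5.

The transition is from n = 5 to n = 4 (emission).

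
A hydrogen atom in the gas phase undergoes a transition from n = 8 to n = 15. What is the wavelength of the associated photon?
8150.4459 nm

First, find the transition energy using E_n = -13.6057 / n² eV:
E_8 = -13.6057 / 8² = -0.2125890625 eV
E_15 = -13.6057 / 15² = -0.0604697778 eV

Photon energy: |ΔE| = |E_15 - E_8| = 0.1521192847 eV

Convert to wavelength using E = hc/λ with hc = 1239.84 eV·nm:
λ = hc/E = 1239.84 eV·nm / 0.1521192847 eV
λ = 8150.4459 nm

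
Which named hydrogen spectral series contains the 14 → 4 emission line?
Brackett series

The spectral series in hydrogen are named based on the final (lower) energy level:
- Lyman series: n_final = 1 (ultraviolet)
- Balmer series: n_final = 2 (visible/near-UV)
- Paschen series: n_final = 3 (infrared)
- Brackett series: n_final = 4 (infrared)
- Pfund series: n_final = 5 (far infrared)

Since this transition ends at n = 4, it belongs to the Brackett series.

For reference, this 14 → 4 line has photon energy
ΔE = 13.6057 eV × (1/4² - 1/14²) = 0.780939413 eV,
corresponding to wavelength λ = hc/ΔE = 1239.84 eV·nm / 0.780939413 eV = 1587.626 nm in the infrared region.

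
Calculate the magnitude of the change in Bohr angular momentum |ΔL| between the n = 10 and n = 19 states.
9.4911e-34 J·s (or 9ℏ)

In the Bohr model, L_n = nℏ where ℏ = 1.054572e-34 J·s.

L_19 = 19ℏ = 2.003687e-33 J·s
L_10 = 10ℏ = 1.054572e-33 J·s

ΔL = L_19 - L_10 = (19 - 10)ℏ = 9ℏ
ΔL = 9 × 1.054572e-34 J·s = 9.4911e-34 J·s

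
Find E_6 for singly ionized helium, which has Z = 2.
-1.512 eV

For hydrogen-like ions, the energy levels scale with Z²:
E_n = -13.6057 Z² / n² eV

For He⁺ (Z = 2) at n = 6:
E_6 = -13.6057 × 2² / 6²
E_6 = -13.6057 × 4 / 36
E_6 = -54.4228 / 36
E_6 = -1.512 eV

The energy is 4 times more negative than hydrogen at the same n due to the stronger nuclear charge.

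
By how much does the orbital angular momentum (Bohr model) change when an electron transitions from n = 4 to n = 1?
3.16e-34 J·s (or 3ℏ)

In the Bohr model, L_n = nℏ where ℏ = 1.0546e-34 J·s.

L_4 = 4ℏ = 4.2184e-34 J·s
L_1 = 1ℏ = 1.0546e-34 J·s

ΔL = L_4 - L_1 = (4 - 1)ℏ = 3ℏ
ΔL = 3 × 1.0546e-34 J·s = 3.16e-34 J·s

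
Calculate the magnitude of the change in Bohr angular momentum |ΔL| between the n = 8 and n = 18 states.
1.05e-33 J·s (or 10ℏ)

In the Bohr model, L_n = nℏ where ℏ = 1.0546e-34 J·s.

L_18 = 18ℏ = 1.8983e-33 J·s
L_8 = 8ℏ = 8.4368e-34 J·s

ΔL = L_18 - L_8 = (18 - 8)ℏ = 10ℏ
ΔL = 10 × 1.0546e-34 J·s = 1.05e-33 J·s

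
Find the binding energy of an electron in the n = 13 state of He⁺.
0.322028 eV

The ionization energy is the energy needed to remove the electron completely (n → ∞).

For a hydrogen-like ion with Z = 2, E_n = -13.6057 Z² / n² eV.

At n = 13: E_13 = -13.6057 × 2² / 13² = -0.322028402 eV
At n = ∞: E_∞ = 0 eV

Ionization energy = E_∞ - E_13 = 0 - (-0.322028402) = 0.322028402 eV
Ionization energy ≈ 0.322028 eV

This is also called the binding energy of the electron in state n = 13.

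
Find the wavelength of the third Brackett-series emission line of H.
2164.9450 nm

The lines of a series are numbered from the longest wavelength (smallest ΔE) outward; the third line is the transition from n = n_f + 3 to n_f.
The Brackett series has all transitions ending at n_f = 4.

For H, the third line (γ-line) is the jump from n = 7 to n = 4:
E_7 = -13.6057 / 7² = -0.2776673469 eV
E_4 = -13.6057 / 4² = -0.8503562500 eV
ΔE = E_7 - E_4 = 0.5726889031 eV

λ = hc/E = 1239.84 eV·nm / 0.5726889031 eV
λ = 2164.9450 nm

This is the γ-line of the Brackett series in H.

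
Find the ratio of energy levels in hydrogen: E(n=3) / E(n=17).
32.11

Using E_n = -13.6057 Z² / n² eV with Z = 1:

E_3 = -13.6057 / 3² = -13.6057 / 9 = -1.51174444 eV
E_17 = -13.6057 / 17² = -13.6057 / 289 = -0.04707855 eV

The ratio is:
E_3/E_17 = (-1.51174444) / (-0.04707855)
E_3/E_17 = (-13.6057/9) / (-13.6057/289)
E_3/E_17 = 289/9
E_3/E_17 = 32.11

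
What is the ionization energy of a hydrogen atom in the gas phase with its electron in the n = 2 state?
3.40 eV

The ionization energy is the energy needed to remove the electron completely (n → ∞).

For hydrogen, E_n = -13.6057 eV / n².

At n = 2: E_2 = -13.6057 / 2² = -3.40143 eV
At n = ∞: E_∞ = 0 eV

Ionization energy = E_∞ - E_2 = 0 - (-3.40143) = 3.40143 eV
Ionization energy ≈ 3.40 eV

This is also called the binding energy of the electron in state n = 2.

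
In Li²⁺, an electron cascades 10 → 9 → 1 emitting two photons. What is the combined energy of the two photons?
121.22679 eV

The energy levels of Li²⁺ are E_n = -13.6057 × 3² / n² eV.

First transition (10 → 9):
ΔE₁ = |E_9 - E_10|
ΔE₁ = |-1.51174444444 - (-1.22451300000)| = 0.28723144 eV

Second transition (9 → 1):
ΔE₂ = |E_1 - E_9|
ΔE₂ = |-122.45130000000 - (-1.51174444444)| = 120.93955556 eV

Total energy released:
E_total = ΔE₁ + ΔE₂ = 0.28723144 + 120.93955556 = 121.22679 eV

Note: This equals the direct transition 10 → 1: 121.22679 eV ✓
Energy is conserved regardless of the path taken.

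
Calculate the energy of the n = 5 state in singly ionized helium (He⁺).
-2.1769 eV

For hydrogen-like ions, the energy levels scale with Z²:
E_n = -13.6057 Z² / n² eV

For He⁺ (Z = 2) at n = 5:
E_5 = -13.6057 × 2² / 5²
E_5 = -13.6057 × 4 / 25
E_5 = -54.4228 / 25
E_5 = -2.1769 eV

The energy is 4 times more negative than hydrogen at the same n due to the stronger nuclear charge.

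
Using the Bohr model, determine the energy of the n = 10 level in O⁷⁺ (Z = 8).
-8.70765 eV

For hydrogen-like ions, the energy levels scale with Z²:
E_n = -13.6057 Z² / n² eV

For O⁷⁺ (Z = 8) at n = 10:
E_10 = -13.6057 × 8² / 10²
E_10 = -13.6057 × 64 / 100
E_10 = -870.7648 / 100
E_10 = -8.70765 eV

The energy is 64 times more negative than hydrogen at the same n due to the stronger nuclear charge.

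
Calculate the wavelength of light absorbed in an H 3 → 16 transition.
850.02221 nm

First, find the transition energy using E_n = -13.6057 / n² eV:
E_3 = -13.6057 / 3² = -1.511744444 eV
E_16 = -13.6057 / 16² = -0.053147266 eV

Photon energy: |ΔE| = |E_16 - E_3| = 1.458597178 eV

Convert to wavelength using E = hc/λ with hc = 1239.84 eV·nm:
λ = hc/E = 1239.84 eV·nm / 1.458597178 eV
λ = 850.02221 nm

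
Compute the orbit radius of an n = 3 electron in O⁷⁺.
0.05953 nm (or 0.59532 Å)

The Bohr radius formula is:
r_n = n² a₀ / Z

where a₀ = 0.05291772 nm is the Bohr radius.

For O⁷⁺ (Z = 8) at n = 3:
r_3 = 3² × 0.05291772 nm / 8
r_3 = 9 × 0.05291772 nm / 8
r_3 = 0.476259 nm / 8
r_3 = 0.05953 nm

The electron orbits at approximately 0.05953 nm from the nucleus.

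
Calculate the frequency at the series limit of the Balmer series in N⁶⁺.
4.03006e+16 Hz

The series limit corresponds to the transition from n = ∞ to n = 2.
This is the highest energy (shortest wavelength) transition in the Balmer series.

E_∞ = 0 eV
E_2 = -13.6057 × 7² / 2² = -166.66982500 eV

Energy at series limit:
ΔE = E_∞ - E_2 = 0 - (-166.66982500) = 166.66982500 eV
E = 166.66982500 eV × (1.602177 × 10⁻¹⁹ J/eV) = 2.6703456e-17 J
f = E/h = 2.6703456e-17 J / (6.62607 × 10⁻³⁴ J·s) = 4.03006e+16 Hz

This energy equals the ionization energy from the n = 2 state of N⁶⁺.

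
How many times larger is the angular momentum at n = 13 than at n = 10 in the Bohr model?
1.300000

In the Bohr model, L_n = nℏ, so the ratio is purely the ratio of quantum numbers:

L_13/L_10 = 13ℏ / 10ℏ = 13/10 = 1.300000

The angular momentum scales linearly with n.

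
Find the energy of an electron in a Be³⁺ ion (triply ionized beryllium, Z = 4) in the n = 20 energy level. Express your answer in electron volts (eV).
-0.544228 eV

The energy levels of a hydrogen-like atom are given by:
E_n = -13.6057 Z² / n² eV  (with Z = 4 for Be³⁺)

For n = 20:
E_20 = -13.6057 × 4² / 20²
E_20 = -13.6057 × 16 / 400
E_20 = -0.544228 eV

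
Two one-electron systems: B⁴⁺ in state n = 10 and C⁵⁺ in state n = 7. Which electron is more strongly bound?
C⁵⁺ at n = 7 (E = -9.996024 eV)

Using E_n = -13.6057 Z² / n² eV:

B⁴⁺ (Z = 5) at n = 10:
E = -13.6057 × 5² / 10² = -13.6057 × 25 / 100 = -3.401425000 eV

C⁵⁺ (Z = 6) at n = 7:
E = -13.6057 × 6² / 7² = -13.6057 × 36 / 49 = -9.996024490 eV

Since -9.996024490 eV < -3.401425000 eV,
C⁵⁺ at n = 7 is more tightly bound (requires more energy to ionize).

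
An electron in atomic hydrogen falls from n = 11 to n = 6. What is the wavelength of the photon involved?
4669.96578 nm

First, find the transition energy using E_n = -13.6057 / n² eV:
E_11 = -13.6057 / 11² = -0.11244380165 eV
E_6 = -13.6057 / 6² = -0.37793611111 eV

Photon energy: |ΔE| = |E_6 - E_11| = 0.26549230946 eV

Convert to wavelength using E = hc/λ with hc = 1239.84 eV·nm:
λ = hc/E = 1239.84 eV·nm / 0.26549230946 eV
λ = 4669.96578 nm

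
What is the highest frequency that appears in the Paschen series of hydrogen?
3.655e+14 Hz

The series limit corresponds to the transition from n = ∞ to n = 3.
This is the highest energy (shortest wavelength) transition in the Paschen series.

E_∞ = 0 eV
E_3 = -13.6057 / 3² = -1.51174444 eV

Energy at series limit:
ΔE = E_∞ - E_3 = 0 - (-1.51174444) = 1.51174444 eV
E = 1.51174444 eV × (1.602177 × 10⁻¹⁹ J/eV) = 2.42208e-19 J
f = E/h = 2.42208e-19 J / (6.62607 × 10⁻³⁴ J·s) = 3.655e+14 Hz

This energy equals the ionization energy from the n = 3 state of hydrogen.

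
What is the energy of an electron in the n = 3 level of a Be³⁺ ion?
-24.1879 eV

For hydrogen-like ions, the energy levels scale with Z²:
E_n = -13.6057 Z² / n² eV

For Be³⁺ (Z = 4) at n = 3:
E_3 = -13.6057 × 4² / 3²
E_3 = -13.6057 × 16 / 9
E_3 = -217.6912 / 9
E_3 = -24.1879 eV

The energy is 16 times more negative than hydrogen at the same n due to the stronger nuclear charge.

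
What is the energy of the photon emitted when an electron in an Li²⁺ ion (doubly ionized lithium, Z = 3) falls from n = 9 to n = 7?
0.99 eV

The energy levels are E_n = -13.6057 Z² eV / n².

Energy at n = 9: E_9 = -13.6057 × 3² / 9² = -1.51174 eV
Energy at n = 7: E_7 = -13.6057 × 3² / 7² = -2.49901 eV

For emission (electron falling to lower state), the photon energy is:
E_photon = E_9 - E_7 = |-1.51174 - (-2.49901)|
E_photon = 0.99 eV

This energy is carried away by the emitted photon.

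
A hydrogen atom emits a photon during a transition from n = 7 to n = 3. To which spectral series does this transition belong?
Paschen series

The spectral series in hydrogen are named based on the final (lower) energy level:
- Lyman series: n_final = 1 (ultraviolet)
- Balmer series: n_final = 2 (visible/near-UV)
- Paschen series: n_final = 3 (infrared)
- Brackett series: n_final = 4 (infrared)
- Pfund series: n_final = 5 (far infrared)

Since this transition ends at n = 3, it belongs to the Paschen series.

For reference, this 7 → 3 line has photon energy
ΔE = 13.6057 eV × (1/3² - 1/7²) = 1.2340770975 eV,
corresponding to wavelength λ = hc/ΔE = 1239.84 eV·nm / 1.2340770975 eV = 1004.66981 nm in the infrared region.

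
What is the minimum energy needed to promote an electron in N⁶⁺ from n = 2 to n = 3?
92.594 eV

The energy levels of a hydrogen-like atom are E_n = -13.6057 Z² eV / n².

Energy at n = 2: E_2 = -13.6057 × 7² / 2² = -166.669825 eV
Energy at n = 3: E_3 = -13.6057 × 7² / 3² = -74.075478 eV

The excitation energy is the difference:
ΔE = E_3 - E_2
ΔE = -74.075478 - (-166.669825)
ΔE = 92.594 eV

Since this is positive, energy must be absorbed (photon absorption).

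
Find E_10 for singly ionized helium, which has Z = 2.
-0.544 eV

For hydrogen-like ions, the energy levels scale with Z²:
E_n = -13.6057 Z² / n² eV

For He⁺ (Z = 2) at n = 10:
E_10 = -13.6057 × 2² / 10²
E_10 = -13.6057 × 4 / 100
E_10 = -54.4228 / 100
E_10 = -0.544 eV

The energy is 4 times more negative than hydrogen at the same n due to the stronger nuclear charge.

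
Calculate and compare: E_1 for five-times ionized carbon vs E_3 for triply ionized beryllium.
C⁵⁺ at n = 1 (E = -489.805 eV)

Using E_n = -13.6057 Z² / n² eV:

C⁵⁺ (Z = 6) at n = 1:
E = -13.6057 × 6² / 1² = -13.6057 × 36 / 1 = -489.805200 eV

Be³⁺ (Z = 4) at n = 3:
E = -13.6057 × 4² / 3² = -13.6057 × 16 / 9 = -24.187911 eV

Since -489.805200 eV < -24.187911 eV,
C⁵⁺ at n = 1 is more tightly bound (requires more energy to ionize).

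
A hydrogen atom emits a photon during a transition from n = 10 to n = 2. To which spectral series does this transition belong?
Balmer series

The spectral series in hydrogen are named based on the final (lower) energy level:
- Lyman series: n_final = 1 (ultraviolet)
- Balmer series: n_final = 2 (visible/near-UV)
- Paschen series: n_final = 3 (infrared)
- Brackett series: n_final = 4 (infrared)
- Pfund series: n_final = 5 (far infrared)

Since this transition ends at n = 2, it belongs to the Balmer series.

For reference, this 10 → 2 line has photon energy
ΔE = 13.6057 eV × (1/2² - 1/10²) = 3.2653680 eV,
corresponding to wavelength λ = hc/ΔE = 1239.84 eV·nm / 3.2653680 eV = 379.694 nm in the visible/near-UV region.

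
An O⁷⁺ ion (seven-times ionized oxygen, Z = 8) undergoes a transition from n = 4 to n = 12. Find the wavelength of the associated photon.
25.629332 nm

First, find the transition energy using E_n = -13.6057 Z² / n² eV:
E_4 = -13.6057 × 8² / 4² = -54.42280000 eV
E_12 = -13.6057 × 8² / 12² = -6.04697778 eV

Photon energy: |ΔE| = |E_12 - E_4| = 48.37582222 eV

Convert to wavelength using E = hc/λ with hc = 1239.84 eV·nm:
λ = hc/E = 1239.84 eV·nm / 48.37582222 eV
λ = 25.629332 nm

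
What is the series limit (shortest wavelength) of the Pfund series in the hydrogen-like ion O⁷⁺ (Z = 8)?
35.596 nm

The series limit corresponds to the transition from n = ∞ to n = 5.
This is the highest energy (shortest wavelength) transition in the Pfund series.

E_∞ = 0 eV
E_5 = -13.6057 × 8² / 5² = -34.83059 eV

Energy at series limit:
ΔE = E_∞ - E_5 = 0 - (-34.83059) = 34.83059 eV
λ = hc/E = 1239.84 eV·nm / 34.83059 eV = 35.596 nm

This energy equals the ionization energy from the n = 5 state of O⁷⁺.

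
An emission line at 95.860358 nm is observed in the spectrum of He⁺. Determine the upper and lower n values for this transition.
n = 9 → n = 2

First, find the photon energy from the wavelength (hc = 1239.84 eV·nm):
E = hc/λ = 1239.84 eV·nm / 95.860358 nm = 12.933814 eV

The energy levels of He⁺ satisfy E_n = -13.6057 × 2² / n² eV, so an emission n_i → n_f releases
ΔE = 13.6057 × 2² × (1/n_f² − 1/n_i²) eV.

Setting ΔE equal to the photon energy:
1/n_f² − 1/n_i² = 12.933814 / (13.6057 × 2²) = 0.23765433

Since 1/n_i² must be positive, we need 1/n_f² > 0.23765433, i.e. n_f ≤ 2. For each allowed n_f, solve n_i = (1/n_f² − 0.23765433)^(−1/2) and check whether it is a whole number:
  n_f = 1: 1/n_i² = 1.00000000 − 0.23765433 = 0.76234567 → n_i = 1.145  (not an integer) ✗
  n_f = 2: 1/n_i² = 0.25000000 − 0.23765433 = 0.01234567 → n_i = 9.000  → integer, n_i = 9 ✓

Only n_f = 2 gives an integer upper level, n_i = 9.

The transition is from n = 9 to n = 2 (emission).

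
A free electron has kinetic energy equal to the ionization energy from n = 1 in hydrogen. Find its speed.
2.18769e+06 m/s (or 0.73% of c)

The binding energy at n = 1 for hydrogen is:
E_1 = -13.6057/1² = -13.6057000 eV
|E_1| = 13.6057000 eV

Convert to Joules:
KE = 13.6057000 eV × (1.602177 × 10⁻¹⁹ J/eV) = 2.1798740e-18 J

Using KE = ½mv²:
v = √(2·KE/m_e)
v = √(2 × 2.1798740e-18 J / 9.10938 × 10⁻³¹ kg)
v = 2.18769e+06 m/s

This is approximately 0.73% the speed of light.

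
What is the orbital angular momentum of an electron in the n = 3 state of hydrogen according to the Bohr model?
3.1637e-34 J·s (or 3ℏ)

In the Bohr model, angular momentum is quantized:
L = nℏ

where ℏ = h/(2π) = 1.054572e-34 J·s

For n = 3:
L = 3 × 1.054572e-34 J·s
L = 3.1637e-34 J·s

This can also be written as L = 3ℏ.
The angular momentum is an integer multiple of the reduced Planck constant.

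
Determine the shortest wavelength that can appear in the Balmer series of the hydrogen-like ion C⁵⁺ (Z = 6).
10.125168 nm

The series limit corresponds to the transition from n = ∞ to n = 2.
This is the highest energy (shortest wavelength) transition in the Balmer series.

E_∞ = 0 eV
E_2 = -13.6057 × 6² / 2² = -122.45130000 eV

Energy at series limit:
ΔE = E_∞ - E_2 = 0 - (-122.45130000) = 122.45130000 eV
λ = hc/E = 1239.84 eV·nm / 122.45130000 eV = 10.125168 nm

This energy equals the ionization energy from the n = 2 state of C⁵⁺.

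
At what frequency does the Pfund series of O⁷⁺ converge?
8.422e+15 Hz

The series limit corresponds to the transition from n = ∞ to n = 5.
This is the highest energy (shortest wavelength) transition in the Pfund series.

E_∞ = 0 eV
E_5 = -13.6057 × 8² / 5² = -34.83059 eV

Energy at series limit:
ΔE = E_∞ - E_5 = 0 - (-34.83059) = 34.83059 eV
E = 34.83059 eV × (1.602177 × 10⁻¹⁹ J/eV) = 5.58048e-18 J
f = E/h = 5.58048e-18 J / (6.62607 × 10⁻³⁴ J·s) = 8.422e+15 Hz

This energy equals the ionization energy from the n = 5 state of O⁷⁺.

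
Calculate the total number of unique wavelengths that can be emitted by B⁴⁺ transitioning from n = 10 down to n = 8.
3

The electron can occupy levels n = 8, 9, ..., 10 during de-excitation — that is m = 10 - 8 + 1 = 3 distinct levels.

The number of distinct spectral lines equals the number of ways to choose 2 of these m levels (each pair gives one possible emission transition):

Number of lines = m(m-1)/2 = 3×2/2 = 3

These correspond to all possible transitions between the 3 levels:
10 → 9, 10 → 8, 9 → 8

Each transition produces a photon with a unique energy (and thus wavelength). This count does not depend on Z.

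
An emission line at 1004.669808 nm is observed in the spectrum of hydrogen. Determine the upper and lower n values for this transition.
n = 7 → n = 3

First, find the photon energy from the wavelength (hc = 1239.84 eV·nm):
E = hc/λ = 1239.84 eV·nm / 1004.669808 nm = 1.2340771 eV

The energy levels of hydrogen satisfy E_n = -13.6057 / n² eV, so an emission n_i → n_f releases
ΔE = 13.6057 × (1/n_f² − 1/n_i²) eV.

Setting ΔE equal to the photon energy:
1/n_f² − 1/n_i² = 1.2340771 / 13.6057 = 0.090702948

Since 1/n_i² must be positive, we need 1/n_f² > 0.090702948, i.e. n_f ≤ 3. For each allowed n_f, solve n_i = (1/n_f² − 0.090702948)^(−1/2) and check whether it is a whole number:
  n_f = 1: 1/n_i² = 1.000000000 − 0.090702948 = 0.909297052 → n_i = 1.049  (not an integer) ✗
  n_f = 2: 1/n_i² = 0.250000000 − 0.090702948 = 0.159297052 → n_i = 2.506  (not an integer) ✗
  n_f = 3: 1/n_i² = 0.111111111 − 0.090702948 = 0.020408163 → n_i = 7.000  → integer, n_i = 7 ✓

Only n_f = 3 gives an integer upper level, n_i = 7.

The transition is from n = 7 to n = 3 (emission).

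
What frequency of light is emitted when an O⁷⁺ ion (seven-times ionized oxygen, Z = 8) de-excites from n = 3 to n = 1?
1.8716e+17 Hz

First, find the transition energy:
E_3 = -13.6057 × 8² / 3² = -96.7516444 eV
E_1 = -13.6057 × 8² / 1² = -870.7648000 eV
|ΔE| = |E_1 - E_3| = 774.0131556 eV

Convert to Joules: E = 774.0131556 eV × (1.602177 × 10⁻¹⁹ J/eV) = 1.240106e-16 J

Using E = hf:
f = E/h = 1.240106e-16 J / (6.62607 × 10⁻³⁴ J·s)
f = 1.8716e+17 Hz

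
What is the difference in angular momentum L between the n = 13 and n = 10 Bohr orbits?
3.16e-34 J·s (or 3ℏ)

In the Bohr model, L_n = nℏ where ℏ = 1.0546e-34 J·s.

L_13 = 13ℏ = 1.3710e-33 J·s
L_10 = 10ℏ = 1.0546e-33 J·s

ΔL = L_13 - L_10 = (13 - 10)ℏ = 3ℏ
ΔL = 3 × 1.0546e-34 J·s = 3.16e-34 J·s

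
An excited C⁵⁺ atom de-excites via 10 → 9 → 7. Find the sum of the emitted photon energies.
5.0980 eV

The energy levels of C⁵⁺ are E_n = -13.6057 × 6² / n² eV.

First transition (10 → 9):
ΔE₁ = |E_9 - E_10|
ΔE₁ = |-6.0469777778 - (-4.8980520000)| = 1.1489258 eV

Second transition (9 → 7):
ΔE₂ = |E_7 - E_9|
ΔE₂ = |-9.9960244898 - (-6.0469777778)| = 3.9490467 eV

Total energy released:
E_total = ΔE₁ + ΔE₂ = 1.1489258 + 3.9490467 = 5.0980 eV

Note: This equals the direct transition 10 → 7: 5.0980 eV ✓
Energy is conserved regardless of the path taken.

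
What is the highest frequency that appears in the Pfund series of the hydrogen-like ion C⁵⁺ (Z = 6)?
4.7374e+15 Hz

The series limit corresponds to the transition from n = ∞ to n = 5.
This is the highest energy (shortest wavelength) transition in the Pfund series.

E_∞ = 0 eV
E_5 = -13.6057 × 6² / 5² = -19.592208 eV

Energy at series limit:
ΔE = E_∞ - E_5 = 0 - (-19.592208) = 19.592208 eV
E = 19.592208 eV × (1.602177 × 10⁻¹⁹ J/eV) = 3.139019e-18 J
f = E/h = 3.139019e-18 J / (6.62607 × 10⁻³⁴ J·s) = 4.7374e+15 Hz

This energy equals the ionization energy from the n = 5 state of C⁵⁺.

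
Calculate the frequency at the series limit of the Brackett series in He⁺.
8.22461e+14 Hz

The series limit corresponds to the transition from n = ∞ to n = 4.
This is the highest energy (shortest wavelength) transition in the Brackett series.

E_∞ = 0 eV
E_4 = -13.6057 × 2² / 4² = -3.40142500 eV

Energy at series limit:
ΔE = E_∞ - E_4 = 0 - (-3.40142500) = 3.40142500 eV
E = 3.40142500 eV × (1.602177 × 10⁻¹⁹ J/eV) = 5.4496849e-19 J
f = E/h = 5.4496849e-19 J / (6.62607 × 10⁻³⁴ J·s) = 8.22461e+14 Hz

This energy equals the ionization energy from the n = 4 state of He⁺.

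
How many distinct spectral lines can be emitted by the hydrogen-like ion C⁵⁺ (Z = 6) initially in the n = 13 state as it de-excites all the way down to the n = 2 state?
66

The electron can occupy levels n = 2, 3, ..., 13 during de-excitation — that is m = 13 - 2 + 1 = 12 distinct levels.

The number of distinct spectral lines equals the number of ways to choose 2 of these m levels (each pair gives one possible emission transition):

Number of lines = m(m-1)/2 = 12×11/2 = 66

These correspond to all possible transitions between the 12 levels:
13 → 12, 13 → 11, 13 → 10, 13 → 9, 13 → 8, 13 → 7, 13 → 6, 13 → 5...

Each transition produces a photon with a unique energy (and thus wavelength). This count does not depend on Z.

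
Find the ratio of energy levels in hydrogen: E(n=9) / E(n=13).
2.086

Using E_n = -13.6057 Z² / n² eV with Z = 1:

E_9 = -13.6057 / 9² = -13.6057 / 81 = -0.167971605 eV
E_13 = -13.6057 / 13² = -13.6057 / 169 = -0.080507101 eV

The ratio is:
E_9/E_13 = (-0.167971605) / (-0.080507101)
E_9/E_13 = (-13.6057/81) / (-13.6057/169)
E_9/E_13 = 169/81
E_9/E_13 = 2.086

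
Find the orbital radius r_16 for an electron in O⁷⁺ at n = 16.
1.693367 nm (or 16.933671 Å)

The Bohr radius formula is:
r_n = n² a₀ / Z

where a₀ = 0.052917721 nm is the Bohr radius.

For O⁷⁺ (Z = 8) at n = 16:
r_16 = 16² × 0.052917721 nm / 8
r_16 = 256 × 0.052917721 nm / 8
r_16 = 13.5469366 nm / 8
r_16 = 1.693367 nm

The electron orbits at approximately 1.693367 nm from the nucleus.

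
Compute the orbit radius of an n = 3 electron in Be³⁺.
0.1191 nm (or 1.1907 Å)

The Bohr radius formula is:
r_n = n² a₀ / Z

where a₀ = 0.0529177 nm is the Bohr radius.

For Be³⁺ (Z = 4) at n = 3:
r_3 = 3² × 0.0529177 nm / 4
r_3 = 9 × 0.0529177 nm / 4
r_3 = 0.47626 nm / 4
r_3 = 0.1191 nm

The electron orbits at approximately 0.1191 nm from the nucleus.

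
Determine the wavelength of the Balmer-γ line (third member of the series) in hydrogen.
433.93578 nm

The lines of a series are numbered from the longest wavelength (smallest ΔE) outward; the third line is the transition from n = n_f + 3 to n_f.
The Balmer series has all transitions ending at n_f = 2.

For H, the third line (γ-line) is the jump from n = 5 to n = 2:
E_5 = -13.6057 / 5² = -0.544228000 eV
E_2 = -13.6057 / 2² = -3.401425000 eV
ΔE = E_5 - E_2 = 2.857197000 eV

λ = hc/E = 1239.84 eV·nm / 2.857197000 eV
λ = 433.93578 nm

This is the γ-line of the Balmer series in H.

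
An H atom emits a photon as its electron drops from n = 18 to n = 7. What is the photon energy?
0.235674 eV

The energy levels are E_n = -13.6057 eV / n².

Energy at n = 18: E_18 = -13.6057 / 18² = -0.041992901 eV
Energy at n = 7: E_7 = -13.6057 / 7² = -0.277667347 eV

For emission (electron falling to lower state), the photon energy is:
E_photon = E_18 - E_7 = |-0.041992901 - (-0.277667347)|
E_photon = 0.235674 eV

This energy is carried away by the emitted photon.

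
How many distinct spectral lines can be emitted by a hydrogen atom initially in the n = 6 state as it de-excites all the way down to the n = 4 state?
3

The electron can occupy levels n = 4, 5, ..., 6 during de-excitation — that is m = 6 - 4 + 1 = 3 distinct levels.

The number of distinct spectral lines equals the number of ways to choose 2 of these m levels (each pair gives one possible emission transition):

Number of lines = m(m-1)/2 = 3×2/2 = 3

These correspond to all possible transitions between the 3 levels:
6 → 5, 6 → 4, 5 → 4

Each transition produces a photon with a unique energy (and thus wavelength). This count does not depend on Z.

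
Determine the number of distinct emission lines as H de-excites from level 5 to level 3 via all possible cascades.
3

The electron can occupy levels n = 3, 4, ..., 5 during de-excitation — that is m = 5 - 3 + 1 = 3 distinct levels.

The number of distinct spectral lines equals the number of ways to choose 2 of these m levels (each pair gives one possible emission transition):

Number of lines = m(m-1)/2 = 3×2/2 = 3

These correspond to all possible transitions between the 3 levels:
5 → 4, 5 → 3, 4 → 3

Each transition produces a photon with a unique energy (and thus wavelength). This count does not depend on Z.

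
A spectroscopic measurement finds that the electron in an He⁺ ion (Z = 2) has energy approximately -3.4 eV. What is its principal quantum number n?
n = 4

The exact energy levels follow E_n = -13.6057 Z² / n² eV with Z = 2.

The measured value (-3.4 eV) is reported to only 2 significant figures, so we must test candidate n values and see which one matches to that precision.

Candidate energies:
  n = 2:  E = -13.6057 × 2² / 2² = -13.60570 eV
  n = 3:  E = -13.6057 × 2² / 3² = -6.04698 eV
  n = 4:  E = -13.6057 × 2² / 4² = -3.40143 eV  ← matches
  n = 5:  E = -13.6057 × 2² / 5² = -2.17691 eV
  n = 6:  E = -13.6057 × 2² / 6² = -1.51174 eV

Checking against the measurement of -3.4 eV (2 sig figs), only n = 4 agrees:
E_4 = -3.40143 eV, which rounds to -3.4 eV ✓

Therefore n = 4.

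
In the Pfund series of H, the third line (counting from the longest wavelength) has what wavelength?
3738.5236 nm

The lines of a series are numbered from the longest wavelength (smallest ΔE) outward; the third line is the transition from n = n_f + 3 to n_f.
The Pfund series has all transitions ending at n_f = 5.

For H, the third line (γ-line) is the jump from n = 8 to n = 5:
E_8 = -13.6057 / 8² = -0.2125890625 eV
E_5 = -13.6057 / 5² = -0.5442280000 eV
ΔE = E_8 - E_5 = 0.3316389375 eV

λ = hc/E = 1239.84 eV·nm / 0.3316389375 eV
λ = 3738.5236 nm

This is the γ-line of the Pfund series in H.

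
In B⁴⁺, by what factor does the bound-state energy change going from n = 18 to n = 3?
36.0000

Using E_n = -13.6057 Z² / n² eV with Z = 5:

E_3 = -13.6057 × 5² / 3² = -340.1425 / 9 = -37.7936111111 eV
E_18 = -13.6057 × 5² / 18² = -340.1425 / 324 = -1.0498225309 eV

The ratio is:
E_3/E_18 = (-37.7936111111) / (-1.0498225309)
E_3/E_18 = (-340.1425/9) / (-340.1425/324)
E_3/E_18 = 324/9
E_3/E_18 = 36.0000
(Note: the Z² factors cancel in the ratio.)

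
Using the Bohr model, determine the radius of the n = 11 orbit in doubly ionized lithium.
2.134348 nm (or 21.343481 Å)

The Bohr radius formula is:
r_n = n² a₀ / Z

where a₀ = 0.052917721 nm is the Bohr radius.

For Li²⁺ (Z = 3) at n = 11:
r_11 = 11² × 0.052917721 nm / 3
r_11 = 121 × 0.052917721 nm / 3
r_11 = 6.4030442 nm / 3
r_11 = 2.134348 nm

The electron orbits at approximately 2.134348 nm from the nucleus.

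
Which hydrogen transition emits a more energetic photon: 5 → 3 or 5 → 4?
5 → 3

Calculate the energy for each transition:

Transition 5 → 3:
ΔE₁ = |E_3 - E_5| = |-13.6057/3² - (-13.6057/5²)|
ΔE₁ = |-1.511744444 - (-0.544228000)| = 0.967516 eV

Transition 5 → 4:
ΔE₂ = |E_4 - E_5| = |-13.6057/4² - (-13.6057/5²)|
ΔE₂ = |-0.850356250 - (-0.544228000)| = 0.306128 eV

Since 0.967516 eV > 0.306128 eV, the transition 5 → 3 emits the more energetic photon.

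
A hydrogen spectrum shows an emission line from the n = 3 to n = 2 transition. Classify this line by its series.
Balmer series

The spectral series in hydrogen are named based on the final (lower) energy level:
- Lyman series: n_final = 1 (ultraviolet)
- Balmer series: n_final = 2 (visible/near-UV)
- Paschen series: n_final = 3 (infrared)
- Brackett series: n_final = 4 (infrared)
- Pfund series: n_final = 5 (far infrared)

Since this transition ends at n = 2, it belongs to the Balmer series.

For reference, this 3 → 2 line has photon energy
ΔE = 13.6057 eV × (1/2² - 1/3²) = 1.8896806 eV,
corresponding to wavelength λ = hc/ΔE = 1239.84 eV·nm / 1.8896806 eV = 656.111 nm in the visible/near-UV region.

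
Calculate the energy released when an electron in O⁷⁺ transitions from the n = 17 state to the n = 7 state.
14.76 eV

The energy levels are E_n = -13.6057 Z² eV / n².

Energy at n = 17: E_17 = -13.6057 × 8² / 17² = -3.01303 eV
Energy at n = 7: E_7 = -13.6057 × 8² / 7² = -17.77071 eV

For emission (electron falling to lower state), the photon energy is:
E_photon = E_17 - E_7 = |-3.01303 - (-17.77071)|
E_photon = 14.76 eV

This energy is carried away by the emitted photon.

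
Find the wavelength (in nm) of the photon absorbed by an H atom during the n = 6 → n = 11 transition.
4669.96578 nm

First, find the transition energy using E_n = -13.6057 / n² eV:
E_6 = -13.6057 / 6² = -0.37793611111 eV
E_11 = -13.6057 / 11² = -0.11244380165 eV

Photon energy: |ΔE| = |E_11 - E_6| = 0.26549230946 eV

Convert to wavelength using E = hc/λ with hc = 1239.84 eV·nm:
λ = hc/E = 1239.84 eV·nm / 0.26549230946 eV
λ = 4669.96578 nm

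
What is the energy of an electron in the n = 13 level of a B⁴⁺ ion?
-2.01268 eV

For hydrogen-like ions, the energy levels scale with Z²:
E_n = -13.6057 Z² / n² eV

For B⁴⁺ (Z = 5) at n = 13:
E_13 = -13.6057 × 5² / 13²
E_13 = -13.6057 × 25 / 169
E_13 = -340.1425 / 169
E_13 = -2.01268 eV

The energy is 25 times more negative than hydrogen at the same n due to the stronger nuclear charge.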